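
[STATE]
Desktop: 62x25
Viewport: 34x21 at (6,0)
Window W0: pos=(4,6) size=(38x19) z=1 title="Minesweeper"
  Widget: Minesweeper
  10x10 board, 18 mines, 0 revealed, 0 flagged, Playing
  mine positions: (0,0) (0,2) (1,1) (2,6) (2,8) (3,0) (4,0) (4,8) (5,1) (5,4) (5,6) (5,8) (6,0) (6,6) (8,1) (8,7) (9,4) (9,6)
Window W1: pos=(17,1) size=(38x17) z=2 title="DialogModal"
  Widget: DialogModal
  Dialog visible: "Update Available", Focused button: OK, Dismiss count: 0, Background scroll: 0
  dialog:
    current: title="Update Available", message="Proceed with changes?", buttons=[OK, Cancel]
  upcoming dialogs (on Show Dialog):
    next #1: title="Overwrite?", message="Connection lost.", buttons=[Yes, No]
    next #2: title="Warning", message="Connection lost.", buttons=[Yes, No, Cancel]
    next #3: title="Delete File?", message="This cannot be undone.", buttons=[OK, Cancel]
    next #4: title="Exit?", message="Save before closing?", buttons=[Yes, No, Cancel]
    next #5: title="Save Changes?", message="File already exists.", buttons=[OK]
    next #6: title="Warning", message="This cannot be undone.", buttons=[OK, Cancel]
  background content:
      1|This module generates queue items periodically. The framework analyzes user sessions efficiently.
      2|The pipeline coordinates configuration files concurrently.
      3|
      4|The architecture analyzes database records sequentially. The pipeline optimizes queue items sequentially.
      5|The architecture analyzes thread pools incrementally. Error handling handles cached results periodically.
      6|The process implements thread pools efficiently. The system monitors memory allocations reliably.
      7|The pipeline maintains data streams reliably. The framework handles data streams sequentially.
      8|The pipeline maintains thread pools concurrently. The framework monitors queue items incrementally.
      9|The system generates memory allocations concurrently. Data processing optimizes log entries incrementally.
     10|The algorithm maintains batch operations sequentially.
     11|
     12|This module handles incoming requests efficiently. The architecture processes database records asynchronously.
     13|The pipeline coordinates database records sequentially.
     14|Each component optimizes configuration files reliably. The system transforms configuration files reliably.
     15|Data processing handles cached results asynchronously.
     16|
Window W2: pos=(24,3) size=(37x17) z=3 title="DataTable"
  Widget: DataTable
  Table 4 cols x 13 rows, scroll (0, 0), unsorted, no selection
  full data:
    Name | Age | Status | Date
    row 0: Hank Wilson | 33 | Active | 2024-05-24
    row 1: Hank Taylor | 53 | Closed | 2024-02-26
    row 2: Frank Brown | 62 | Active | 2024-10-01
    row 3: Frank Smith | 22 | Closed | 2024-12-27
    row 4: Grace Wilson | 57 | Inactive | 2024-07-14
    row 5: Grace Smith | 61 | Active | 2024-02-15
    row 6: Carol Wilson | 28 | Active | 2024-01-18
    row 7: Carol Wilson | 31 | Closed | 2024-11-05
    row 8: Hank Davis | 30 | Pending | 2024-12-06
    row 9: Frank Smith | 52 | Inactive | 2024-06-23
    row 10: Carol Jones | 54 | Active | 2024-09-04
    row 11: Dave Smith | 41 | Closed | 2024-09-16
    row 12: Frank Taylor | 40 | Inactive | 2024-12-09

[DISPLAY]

                                  
           ┏━━━━━━━━━━━━━━━━━━━━━━
           ┃ DialogModal          
           ┠──────┏━━━━━━━━━━━━━━━
           ┃This m┃ DataTable     
           ┃The pi┠───────────────
━━━━━━━━━━━┃      ┃Name        │Ag
Minesweeper┃The ar┃────────────┼──
───────────┃The a┌┃Hank Wilson │33
■■■■■■■■■  ┃The p│┃Hank Taylor │53
■■■■■■■■■  ┃The p│┃Frank Brown │62
■■■■■■■■■  ┃The p│┃Frank Smith │22
■■■■■■■■■  ┃The s└┃Grace Wilson│57
■■■■■■■■■  ┃The al┃Grace Smith │61
■■■■■■■■■  ┃      ┃Carol Wilson│28
■■■■■■■■■  ┃This m┃Carol Wilson│31
■■■■■■■■■  ┃The pi┃Hank Davis  │30
■■■■■■■■■  ┗━━━━━━┃Frank Smith │52
■■■■■■■■■         ┃Carol Jones │54
                  ┗━━━━━━━━━━━━━━━
                                  


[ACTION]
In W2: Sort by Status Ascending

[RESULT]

                                  
           ┏━━━━━━━━━━━━━━━━━━━━━━
           ┃ DialogModal          
           ┠──────┏━━━━━━━━━━━━━━━
           ┃This m┃ DataTable     
           ┃The pi┠───────────────
━━━━━━━━━━━┃      ┃Name        │Ag
Minesweeper┃The ar┃────────────┼──
───────────┃The a┌┃Hank Wilson │33
■■■■■■■■■  ┃The p│┃Frank Brown │62
■■■■■■■■■  ┃The p│┃Grace Smith │61
■■■■■■■■■  ┃The p│┃Carol Wilson│28
■■■■■■■■■  ┃The s└┃Carol Jones │54
■■■■■■■■■  ┃The al┃Hank Taylor │53
■■■■■■■■■  ┃      ┃Frank Smith │22
■■■■■■■■■  ┃This m┃Carol Wilson│31
■■■■■■■■■  ┃The pi┃Dave Smith  │41
■■■■■■■■■  ┗━━━━━━┃Grace Wilson│57
■■■■■■■■■         ┃Frank Smith │52
                  ┗━━━━━━━━━━━━━━━
                                  


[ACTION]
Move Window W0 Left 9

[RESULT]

                                  
           ┏━━━━━━━━━━━━━━━━━━━━━━
           ┃ DialogModal          
           ┠──────┏━━━━━━━━━━━━━━━
           ┃This m┃ DataTable     
           ┃The pi┠───────────────
━━━━━━━━━━━┃      ┃Name        │Ag
sweeper    ┃The ar┃────────────┼──
───────────┃The a┌┃Hank Wilson │33
■■■■■      ┃The p│┃Frank Brown │62
■■■■■      ┃The p│┃Grace Smith │61
■■■■■      ┃The p│┃Carol Wilson│28
■■■■■      ┃The s└┃Carol Jones │54
■■■■■      ┃The al┃Hank Taylor │53
■■■■■      ┃      ┃Frank Smith │22
■■■■■      ┃This m┃Carol Wilson│31
■■■■■      ┃The pi┃Dave Smith  │41
■■■■■      ┗━━━━━━┃Grace Wilson│57
■■■■■             ┃Frank Smith │52
                  ┗━━━━━━━━━━━━━━━
                               ┃  


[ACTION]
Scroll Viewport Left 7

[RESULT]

                                  
                 ┏━━━━━━━━━━━━━━━━
                 ┃ DialogModal    
                 ┠──────┏━━━━━━━━━
                 ┃This m┃ DataTabl
                 ┃The pi┠─────────
┏━━━━━━━━━━━━━━━━┃      ┃Name     
┃ Minesweeper    ┃The ar┃─────────
┠────────────────┃The a┌┃Hank Wils
┃■■■■■■■■■■      ┃The p│┃Frank Bro
┃■■■■■■■■■■      ┃The p│┃Grace Smi
┃■■■■■■■■■■      ┃The p│┃Carol Wil
┃■■■■■■■■■■      ┃The s└┃Carol Jon
┃■■■■■■■■■■      ┃The al┃Hank Tayl
┃■■■■■■■■■■      ┃      ┃Frank Smi
┃■■■■■■■■■■      ┃This m┃Carol Wil
┃■■■■■■■■■■      ┃The pi┃Dave Smit
┃■■■■■■■■■■      ┗━━━━━━┃Grace Wil
┃■■■■■■■■■■             ┃Frank Smi
┃                       ┗━━━━━━━━━
┃                                 


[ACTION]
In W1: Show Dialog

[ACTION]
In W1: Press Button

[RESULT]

                                  
                 ┏━━━━━━━━━━━━━━━━
                 ┃ DialogModal    
                 ┠──────┏━━━━━━━━━
                 ┃This m┃ DataTabl
                 ┃The pi┠─────────
┏━━━━━━━━━━━━━━━━┃      ┃Name     
┃ Minesweeper    ┃The ar┃─────────
┠────────────────┃The ar┃Hank Wils
┃■■■■■■■■■■      ┃The pr┃Frank Bro
┃■■■■■■■■■■      ┃The pi┃Grace Smi
┃■■■■■■■■■■      ┃The pi┃Carol Wil
┃■■■■■■■■■■      ┃The sy┃Carol Jon
┃■■■■■■■■■■      ┃The al┃Hank Tayl
┃■■■■■■■■■■      ┃      ┃Frank Smi
┃■■■■■■■■■■      ┃This m┃Carol Wil
┃■■■■■■■■■■      ┃The pi┃Dave Smit
┃■■■■■■■■■■      ┗━━━━━━┃Grace Wil
┃■■■■■■■■■■             ┃Frank Smi
┃                       ┗━━━━━━━━━
┃                                 


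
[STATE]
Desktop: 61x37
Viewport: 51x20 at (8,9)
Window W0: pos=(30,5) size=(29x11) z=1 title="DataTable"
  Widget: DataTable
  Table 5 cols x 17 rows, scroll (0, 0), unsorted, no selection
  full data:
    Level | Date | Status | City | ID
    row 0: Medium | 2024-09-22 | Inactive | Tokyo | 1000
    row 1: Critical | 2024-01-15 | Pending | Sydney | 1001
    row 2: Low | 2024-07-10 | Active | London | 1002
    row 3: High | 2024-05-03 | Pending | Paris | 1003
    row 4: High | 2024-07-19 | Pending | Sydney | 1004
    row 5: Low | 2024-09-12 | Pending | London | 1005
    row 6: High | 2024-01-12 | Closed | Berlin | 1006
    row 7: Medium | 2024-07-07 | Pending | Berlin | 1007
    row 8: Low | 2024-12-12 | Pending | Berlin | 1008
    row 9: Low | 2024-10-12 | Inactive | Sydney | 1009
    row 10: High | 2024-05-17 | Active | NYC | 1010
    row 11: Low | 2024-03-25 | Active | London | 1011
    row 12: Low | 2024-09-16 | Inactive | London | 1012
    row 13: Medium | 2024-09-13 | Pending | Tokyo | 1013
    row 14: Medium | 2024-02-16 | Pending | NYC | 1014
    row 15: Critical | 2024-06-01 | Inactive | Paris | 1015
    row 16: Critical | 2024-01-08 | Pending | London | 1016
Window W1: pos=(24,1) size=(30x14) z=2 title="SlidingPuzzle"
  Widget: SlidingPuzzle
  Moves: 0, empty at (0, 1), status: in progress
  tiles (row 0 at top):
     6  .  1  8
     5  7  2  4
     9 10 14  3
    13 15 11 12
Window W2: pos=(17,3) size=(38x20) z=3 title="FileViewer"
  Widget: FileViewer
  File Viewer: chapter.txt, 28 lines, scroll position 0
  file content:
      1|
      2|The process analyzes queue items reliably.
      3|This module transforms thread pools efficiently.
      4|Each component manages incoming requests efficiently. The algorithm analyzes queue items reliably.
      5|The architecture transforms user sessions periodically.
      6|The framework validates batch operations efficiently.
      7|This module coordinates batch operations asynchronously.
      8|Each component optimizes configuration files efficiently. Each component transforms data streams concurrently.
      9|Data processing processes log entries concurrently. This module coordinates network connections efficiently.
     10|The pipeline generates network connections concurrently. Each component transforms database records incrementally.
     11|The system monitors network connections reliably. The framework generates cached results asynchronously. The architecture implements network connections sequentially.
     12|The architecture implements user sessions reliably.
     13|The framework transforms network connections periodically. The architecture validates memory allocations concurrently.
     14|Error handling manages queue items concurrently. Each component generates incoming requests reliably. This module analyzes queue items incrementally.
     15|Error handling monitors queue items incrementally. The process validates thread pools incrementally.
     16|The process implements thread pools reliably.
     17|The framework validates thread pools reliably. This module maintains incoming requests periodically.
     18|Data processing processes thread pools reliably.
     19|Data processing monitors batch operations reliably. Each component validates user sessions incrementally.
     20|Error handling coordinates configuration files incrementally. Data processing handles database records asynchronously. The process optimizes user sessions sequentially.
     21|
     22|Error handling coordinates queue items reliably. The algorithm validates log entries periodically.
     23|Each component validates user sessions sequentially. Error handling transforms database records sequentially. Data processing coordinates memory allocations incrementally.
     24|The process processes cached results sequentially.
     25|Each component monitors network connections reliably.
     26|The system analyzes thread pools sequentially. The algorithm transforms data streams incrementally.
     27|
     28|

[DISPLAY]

         ┃Each component manages incoming req░┃───┃
         ┃The architecture transforms user se░┃tiv┃
         ┃The framework validates batch opera░┃ing┃
         ┃This module coordinates batch opera░┃ve ┃
         ┃Each component optimizes configurat░┃ing┃
         ┃Data processing processes log entri░┃ing┃
         ┃The pipeline generates network conn░┃━━━┛
         ┃The system monitors network connect░┃    
         ┃The architecture implements user se░┃    
         ┃The framework transforms network co░┃    
         ┃Error handling manages queue items ░┃    
         ┃Error handling monitors queue items░┃    
         ┃The process implements thread pools▼┃    
         ┗━━━━━━━━━━━━━━━━━━━━━━━━━━━━━━━━━━━━┛    
                                                   
                                                   
                                                   
                                                   
                                                   
                                                   


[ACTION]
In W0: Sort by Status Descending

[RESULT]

         ┃Each component manages incoming req░┃───┃
         ┃The architecture transforms user se░┃ing┃
         ┃The framework validates batch opera░┃ing┃
         ┃This module coordinates batch opera░┃ing┃
         ┃Each component optimizes configurat░┃ing┃
         ┃Data processing processes log entri░┃ing┃
         ┃The pipeline generates network conn░┃━━━┛
         ┃The system monitors network connect░┃    
         ┃The architecture implements user se░┃    
         ┃The framework transforms network co░┃    
         ┃Error handling manages queue items ░┃    
         ┃Error handling monitors queue items░┃    
         ┃The process implements thread pools▼┃    
         ┗━━━━━━━━━━━━━━━━━━━━━━━━━━━━━━━━━━━━┛    
                                                   
                                                   
                                                   
                                                   
                                                   
                                                   


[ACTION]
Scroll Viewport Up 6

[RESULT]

         ┏━━━━━━━━━━━━━━━━━━━━━━━━━━━━━━━━━━━━┓    
         ┃ FileViewer                         ┃    
         ┠────────────────────────────────────┨━━━┓
         ┃                                   ▲┃   ┃
         ┃The process analyzes queue items re█┃───┨
         ┃This module transforms thread pools░┃us ┃
         ┃Each component manages incoming req░┃───┃
         ┃The architecture transforms user se░┃ing┃
         ┃The framework validates batch opera░┃ing┃
         ┃This module coordinates batch opera░┃ing┃
         ┃Each component optimizes configurat░┃ing┃
         ┃Data processing processes log entri░┃ing┃
         ┃The pipeline generates network conn░┃━━━┛
         ┃The system monitors network connect░┃    
         ┃The architecture implements user se░┃    
         ┃The framework transforms network co░┃    
         ┃Error handling manages queue items ░┃    
         ┃Error handling monitors queue items░┃    
         ┃The process implements thread pools▼┃    
         ┗━━━━━━━━━━━━━━━━━━━━━━━━━━━━━━━━━━━━┛    


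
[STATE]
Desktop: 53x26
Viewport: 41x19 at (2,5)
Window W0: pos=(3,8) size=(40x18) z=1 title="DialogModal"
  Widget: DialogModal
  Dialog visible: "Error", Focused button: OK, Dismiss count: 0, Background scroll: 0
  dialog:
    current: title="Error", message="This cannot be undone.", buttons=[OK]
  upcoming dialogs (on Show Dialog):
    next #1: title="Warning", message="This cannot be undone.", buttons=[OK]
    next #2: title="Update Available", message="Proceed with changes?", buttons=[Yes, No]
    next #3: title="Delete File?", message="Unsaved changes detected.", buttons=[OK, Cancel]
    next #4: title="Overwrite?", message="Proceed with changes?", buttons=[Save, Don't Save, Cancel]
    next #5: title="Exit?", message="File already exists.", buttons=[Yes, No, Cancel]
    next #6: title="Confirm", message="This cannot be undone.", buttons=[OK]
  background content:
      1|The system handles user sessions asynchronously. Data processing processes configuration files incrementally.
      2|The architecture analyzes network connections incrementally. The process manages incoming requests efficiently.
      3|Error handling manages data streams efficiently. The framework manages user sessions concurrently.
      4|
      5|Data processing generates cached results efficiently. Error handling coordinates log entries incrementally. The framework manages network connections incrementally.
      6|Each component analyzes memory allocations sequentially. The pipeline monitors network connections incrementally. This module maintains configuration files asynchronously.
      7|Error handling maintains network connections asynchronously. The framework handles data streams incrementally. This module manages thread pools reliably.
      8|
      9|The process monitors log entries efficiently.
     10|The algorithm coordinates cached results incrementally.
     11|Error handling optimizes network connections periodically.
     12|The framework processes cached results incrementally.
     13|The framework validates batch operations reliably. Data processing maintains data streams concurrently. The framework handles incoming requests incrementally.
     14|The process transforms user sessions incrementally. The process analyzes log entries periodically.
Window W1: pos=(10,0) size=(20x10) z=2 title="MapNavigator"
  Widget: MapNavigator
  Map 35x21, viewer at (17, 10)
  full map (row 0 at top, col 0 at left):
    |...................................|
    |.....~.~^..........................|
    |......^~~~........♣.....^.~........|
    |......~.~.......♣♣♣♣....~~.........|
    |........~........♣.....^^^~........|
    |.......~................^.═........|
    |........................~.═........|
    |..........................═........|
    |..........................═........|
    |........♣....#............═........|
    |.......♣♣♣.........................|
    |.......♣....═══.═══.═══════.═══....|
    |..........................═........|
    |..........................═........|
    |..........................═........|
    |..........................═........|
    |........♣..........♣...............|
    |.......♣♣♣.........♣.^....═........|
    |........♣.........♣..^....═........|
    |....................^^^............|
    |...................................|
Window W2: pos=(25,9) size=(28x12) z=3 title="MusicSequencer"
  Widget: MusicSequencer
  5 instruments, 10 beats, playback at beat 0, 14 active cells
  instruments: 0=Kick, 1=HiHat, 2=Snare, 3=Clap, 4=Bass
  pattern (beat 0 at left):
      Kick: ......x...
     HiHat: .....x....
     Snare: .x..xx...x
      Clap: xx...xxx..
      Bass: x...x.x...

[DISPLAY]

        ┃♣....#............┃             
        ┃♣♣.......@........┃             
        ┃....═══.═══.══════┃             
 ┏━━━━━━┃..................┃━━━━━━━━━━━━┓
 ┃ Dialo┗━━━━━━━━━━━━━━┏━━━━━━━━━━━━━━━━━
 ┠─────────────────────┃ MusicSequencer  
 ┃The system handles us┠─────────────────
 ┃The architecture anal┃      ▼123456789 
 ┃Error handling manage┃  Kick······█··· 
 ┃                     ┃ HiHat·····█···· 
 ┃Data p┌──────────────┃ Snare·█··██···█ 
 ┃Each c│         Error┃  Clap██···███·· 
 ┃Error │ This cannot b┃  Bass█···█·█··· 
 ┃      │          [OK]┃                 
 ┃The pr└──────────────┃                 
 ┃The algorithm coordin┗━━━━━━━━━━━━━━━━━
 ┃Error handling optimizes network conne┃
 ┃The framework processes cached results┃
 ┃The framework validates batch operatio┃


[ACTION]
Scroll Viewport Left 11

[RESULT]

          ┃♣....#............┃           
          ┃♣♣.......@........┃           
          ┃....═══.═══.══════┃           
   ┏━━━━━━┃..................┃━━━━━━━━━━━
   ┃ Dialo┗━━━━━━━━━━━━━━┏━━━━━━━━━━━━━━━
   ┠─────────────────────┃ MusicSequencer
   ┃The system handles us┠───────────────
   ┃The architecture anal┃      ▼12345678
   ┃Error handling manage┃  Kick······█··
   ┃                     ┃ HiHat·····█···
   ┃Data p┌──────────────┃ Snare·█··██···
   ┃Each c│         Error┃  Clap██···███·
   ┃Error │ This cannot b┃  Bass█···█·█··
   ┃      │          [OK]┃               
   ┃The pr└──────────────┃               
   ┃The algorithm coordin┗━━━━━━━━━━━━━━━
   ┃Error handling optimizes network conn
   ┃The framework processes cached result
   ┃The framework validates batch operati


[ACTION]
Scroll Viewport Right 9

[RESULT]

 ┃♣....#............┃                    
 ┃♣♣.......@........┃                    
 ┃....═══.═══.══════┃                    
━┃..................┃━━━━━━━━━━━━┓       
o┗━━━━━━━━━━━━━━┏━━━━━━━━━━━━━━━━━━━━━━━━
────────────────┃ MusicSequencer         
ystem handles us┠────────────────────────
rchitecture anal┃      ▼123456789        
 handling manage┃  Kick······█···        
                ┃ HiHat·····█····        
p┌──────────────┃ Snare·█··██···█        
c│         Error┃  Clap██···███··        
 │ This cannot b┃  Bass█···█·█···        
 │          [OK]┃                        
r└──────────────┃                        
lgorithm coordin┗━━━━━━━━━━━━━━━━━━━━━━━━
 handling optimizes network conne┃       
ramework processes cached results┃       
ramework validates batch operatio┃       


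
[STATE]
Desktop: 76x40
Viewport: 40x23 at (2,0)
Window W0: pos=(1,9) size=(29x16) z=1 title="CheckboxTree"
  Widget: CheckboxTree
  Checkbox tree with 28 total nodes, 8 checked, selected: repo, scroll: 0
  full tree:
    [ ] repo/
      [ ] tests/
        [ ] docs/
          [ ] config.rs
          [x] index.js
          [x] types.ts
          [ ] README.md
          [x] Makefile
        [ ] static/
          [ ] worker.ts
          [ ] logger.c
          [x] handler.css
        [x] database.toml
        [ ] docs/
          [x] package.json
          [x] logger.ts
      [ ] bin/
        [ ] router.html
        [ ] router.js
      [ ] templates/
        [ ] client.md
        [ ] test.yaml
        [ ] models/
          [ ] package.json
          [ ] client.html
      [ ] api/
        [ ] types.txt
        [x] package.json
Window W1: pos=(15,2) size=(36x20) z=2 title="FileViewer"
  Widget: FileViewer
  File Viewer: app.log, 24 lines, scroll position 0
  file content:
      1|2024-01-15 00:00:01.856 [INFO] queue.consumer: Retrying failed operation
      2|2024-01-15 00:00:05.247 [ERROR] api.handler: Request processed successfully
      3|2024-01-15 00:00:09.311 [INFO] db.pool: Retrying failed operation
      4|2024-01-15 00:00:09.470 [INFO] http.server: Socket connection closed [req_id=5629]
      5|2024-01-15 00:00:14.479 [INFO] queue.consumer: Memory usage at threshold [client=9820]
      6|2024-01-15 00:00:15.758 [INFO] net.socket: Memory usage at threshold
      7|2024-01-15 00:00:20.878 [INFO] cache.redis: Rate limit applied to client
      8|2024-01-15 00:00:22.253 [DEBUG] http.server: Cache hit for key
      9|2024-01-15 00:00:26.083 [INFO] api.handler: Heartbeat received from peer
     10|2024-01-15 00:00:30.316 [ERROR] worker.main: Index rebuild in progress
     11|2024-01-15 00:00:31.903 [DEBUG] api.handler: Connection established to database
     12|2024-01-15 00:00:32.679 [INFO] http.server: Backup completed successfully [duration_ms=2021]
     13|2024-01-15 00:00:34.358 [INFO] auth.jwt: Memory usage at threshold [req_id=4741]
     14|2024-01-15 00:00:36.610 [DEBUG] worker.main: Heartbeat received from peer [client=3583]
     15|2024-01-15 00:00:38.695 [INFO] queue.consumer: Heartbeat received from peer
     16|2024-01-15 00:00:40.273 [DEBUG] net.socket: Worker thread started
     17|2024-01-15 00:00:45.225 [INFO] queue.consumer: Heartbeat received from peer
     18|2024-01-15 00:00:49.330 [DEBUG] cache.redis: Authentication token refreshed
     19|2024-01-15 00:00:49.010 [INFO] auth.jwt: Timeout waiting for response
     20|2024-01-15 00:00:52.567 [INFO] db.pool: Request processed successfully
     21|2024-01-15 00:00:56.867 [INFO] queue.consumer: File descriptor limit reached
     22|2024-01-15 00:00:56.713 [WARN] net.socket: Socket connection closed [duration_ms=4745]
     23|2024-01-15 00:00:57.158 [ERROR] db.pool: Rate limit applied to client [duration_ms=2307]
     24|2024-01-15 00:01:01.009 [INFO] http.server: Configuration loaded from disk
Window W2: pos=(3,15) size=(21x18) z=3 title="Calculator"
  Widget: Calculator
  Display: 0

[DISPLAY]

                                        
                                        
             ┏━━━━━━━━━━━━━━━━━━━━━━━━━━
             ┃ FileViewer               
             ┠──────────────────────────
             ┃2024-01-15 00:00:01.856 [I
             ┃2024-01-15 00:00:05.247 [E
             ┃2024-01-15 00:00:09.311 [I
             ┃2024-01-15 00:00:09.470 [I
━━━━━━━━━━━━━┃2024-01-15 00:00:14.479 [I
 CheckboxTree┃2024-01-15 00:00:15.758 [I
─────────────┃2024-01-15 00:00:20.878 [I
>[-] repo/   ┃2024-01-15 00:00:22.253 [D
   [-] tests/┃2024-01-15 00:00:26.083 [I
     [-] docs┃2024-01-15 00:00:30.316 [E
 ┏━━━━━━━━━━━━━━━━━━━┓15 00:00:31.903 [D
 ┃ Calculator        ┃15 00:00:32.679 [I
 ┠───────────────────┨15 00:00:34.358 [I
 ┃                  0┃15 00:00:36.610 [D
 ┃┌───┬───┬───┬───┐  ┃15 00:00:38.695 [I
 ┃│ 7 │ 8 │ 9 │ ÷ │  ┃15 00:00:40.273 [D
 ┃├───┼───┼───┼───┤  ┃━━━━━━━━━━━━━━━━━━
 ┃│ 4 │ 5 │ 6 │ × │  ┃     ┃            


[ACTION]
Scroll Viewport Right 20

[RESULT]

                                        
                                        
━━━━━━━━━━━━━━━━━━━━━━━━━━━━┓           
iewer                       ┃           
────────────────────────────┨           
1-15 00:00:01.856 [INFO] qu▲┃           
1-15 00:00:05.247 [ERROR] a█┃           
1-15 00:00:09.311 [INFO] db░┃           
1-15 00:00:09.470 [INFO] ht░┃           
1-15 00:00:14.479 [INFO] qu░┃           
1-15 00:00:15.758 [INFO] ne░┃           
1-15 00:00:20.878 [INFO] ca░┃           
1-15 00:00:22.253 [DEBUG] h░┃           
1-15 00:00:26.083 [INFO] ap░┃           
1-15 00:00:30.316 [ERROR] w░┃           
━┓15 00:00:31.903 [DEBUG] a░┃           
 ┃15 00:00:32.679 [INFO] ht░┃           
─┨15 00:00:34.358 [INFO] au░┃           
0┃15 00:00:36.610 [DEBUG] w░┃           
 ┃15 00:00:38.695 [INFO] qu░┃           
 ┃15 00:00:40.273 [DEBUG] n▼┃           
 ┃━━━━━━━━━━━━━━━━━━━━━━━━━━┛           
 ┃     ┃                                


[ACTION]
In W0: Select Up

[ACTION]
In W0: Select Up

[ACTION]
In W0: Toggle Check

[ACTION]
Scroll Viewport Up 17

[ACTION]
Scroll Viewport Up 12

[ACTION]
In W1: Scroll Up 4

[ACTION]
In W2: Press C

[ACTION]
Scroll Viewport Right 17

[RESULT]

                                        
                                        
━━━━━━━━━━━━━━┓                         
              ┃                         
──────────────┨                         
856 [INFO] qu▲┃                         
247 [ERROR] a█┃                         
311 [INFO] db░┃                         
470 [INFO] ht░┃                         
479 [INFO] qu░┃                         
758 [INFO] ne░┃                         
878 [INFO] ca░┃                         
253 [DEBUG] h░┃                         
083 [INFO] ap░┃                         
316 [ERROR] w░┃                         
903 [DEBUG] a░┃                         
679 [INFO] ht░┃                         
358 [INFO] au░┃                         
610 [DEBUG] w░┃                         
695 [INFO] qu░┃                         
273 [DEBUG] n▼┃                         
━━━━━━━━━━━━━━┛                         
                                        


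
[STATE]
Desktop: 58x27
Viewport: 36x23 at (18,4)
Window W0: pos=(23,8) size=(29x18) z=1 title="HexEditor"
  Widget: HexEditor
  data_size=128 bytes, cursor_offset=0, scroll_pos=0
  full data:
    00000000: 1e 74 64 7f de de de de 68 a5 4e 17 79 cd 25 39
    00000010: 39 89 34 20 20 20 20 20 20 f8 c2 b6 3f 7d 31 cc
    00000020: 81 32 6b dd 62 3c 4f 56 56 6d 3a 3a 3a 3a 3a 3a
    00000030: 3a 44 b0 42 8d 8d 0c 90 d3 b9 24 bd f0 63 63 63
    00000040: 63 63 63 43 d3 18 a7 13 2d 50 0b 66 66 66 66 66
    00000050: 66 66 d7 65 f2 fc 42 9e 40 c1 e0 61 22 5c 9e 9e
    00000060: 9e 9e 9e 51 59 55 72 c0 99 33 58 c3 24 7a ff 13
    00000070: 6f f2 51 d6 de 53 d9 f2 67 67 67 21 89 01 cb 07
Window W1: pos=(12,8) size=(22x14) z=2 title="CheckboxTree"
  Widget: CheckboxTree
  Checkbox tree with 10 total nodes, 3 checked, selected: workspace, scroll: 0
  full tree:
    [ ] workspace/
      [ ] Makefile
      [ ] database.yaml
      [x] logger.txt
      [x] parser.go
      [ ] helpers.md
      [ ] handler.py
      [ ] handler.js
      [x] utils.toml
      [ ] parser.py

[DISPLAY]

                                    
                                    
                                    
                                    
━━━━━━━━━━━━━━━┓━━━━━━━━━━━━━━━━━┓  
kboxTree       ┃                 ┃  
───────────────┨─────────────────┨  
workspace/     ┃1E 74 64 7f de de┃  
] Makefile     ┃39 89 34 20 20 20┃  
] database.yaml┃81 32 6b dd 62 3c┃  
] logger.txt   ┃3a 44 b0 42 8d 8d┃  
] parser.go    ┃63 63 63 43 d3 18┃  
] helpers.md   ┃66 66 d7 65 f2 fc┃  
] handler.py   ┃9e 9e 9e 51 59 55┃  
] handler.js   ┃6f f2 51 d6 de 53┃  
] utils.toml   ┃                 ┃  
] parser.py    ┃                 ┃  
━━━━━━━━━━━━━━━┛                 ┃  
     ┃                           ┃  
     ┃                           ┃  
     ┃                           ┃  
     ┗━━━━━━━━━━━━━━━━━━━━━━━━━━━┛  
                                    


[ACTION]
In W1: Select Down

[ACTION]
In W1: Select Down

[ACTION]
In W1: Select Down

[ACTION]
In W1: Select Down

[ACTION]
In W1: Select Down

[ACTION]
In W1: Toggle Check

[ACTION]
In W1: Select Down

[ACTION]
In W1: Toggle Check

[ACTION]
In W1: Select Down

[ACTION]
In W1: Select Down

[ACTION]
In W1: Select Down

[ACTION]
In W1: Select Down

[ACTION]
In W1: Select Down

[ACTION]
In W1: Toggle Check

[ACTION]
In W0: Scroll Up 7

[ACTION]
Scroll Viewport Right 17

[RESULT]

                                    
                                    
                                    
                                    
━━━━━━━━━━━┓━━━━━━━━━━━━━━━━━┓      
Tree       ┃                 ┃      
───────────┨─────────────────┨      
space/     ┃1E 74 64 7f de de┃      
kefile     ┃39 89 34 20 20 20┃      
tabase.yaml┃81 32 6b dd 62 3c┃      
gger.txt   ┃3a 44 b0 42 8d 8d┃      
rser.go    ┃63 63 63 43 d3 18┃      
lpers.md   ┃66 66 d7 65 f2 fc┃      
ndler.py   ┃9e 9e 9e 51 59 55┃      
ndler.js   ┃6f f2 51 d6 de 53┃      
ils.toml   ┃                 ┃      
rser.py    ┃                 ┃      
━━━━━━━━━━━┛                 ┃      
 ┃                           ┃      
 ┃                           ┃      
 ┃                           ┃      
 ┗━━━━━━━━━━━━━━━━━━━━━━━━━━━┛      
                                    


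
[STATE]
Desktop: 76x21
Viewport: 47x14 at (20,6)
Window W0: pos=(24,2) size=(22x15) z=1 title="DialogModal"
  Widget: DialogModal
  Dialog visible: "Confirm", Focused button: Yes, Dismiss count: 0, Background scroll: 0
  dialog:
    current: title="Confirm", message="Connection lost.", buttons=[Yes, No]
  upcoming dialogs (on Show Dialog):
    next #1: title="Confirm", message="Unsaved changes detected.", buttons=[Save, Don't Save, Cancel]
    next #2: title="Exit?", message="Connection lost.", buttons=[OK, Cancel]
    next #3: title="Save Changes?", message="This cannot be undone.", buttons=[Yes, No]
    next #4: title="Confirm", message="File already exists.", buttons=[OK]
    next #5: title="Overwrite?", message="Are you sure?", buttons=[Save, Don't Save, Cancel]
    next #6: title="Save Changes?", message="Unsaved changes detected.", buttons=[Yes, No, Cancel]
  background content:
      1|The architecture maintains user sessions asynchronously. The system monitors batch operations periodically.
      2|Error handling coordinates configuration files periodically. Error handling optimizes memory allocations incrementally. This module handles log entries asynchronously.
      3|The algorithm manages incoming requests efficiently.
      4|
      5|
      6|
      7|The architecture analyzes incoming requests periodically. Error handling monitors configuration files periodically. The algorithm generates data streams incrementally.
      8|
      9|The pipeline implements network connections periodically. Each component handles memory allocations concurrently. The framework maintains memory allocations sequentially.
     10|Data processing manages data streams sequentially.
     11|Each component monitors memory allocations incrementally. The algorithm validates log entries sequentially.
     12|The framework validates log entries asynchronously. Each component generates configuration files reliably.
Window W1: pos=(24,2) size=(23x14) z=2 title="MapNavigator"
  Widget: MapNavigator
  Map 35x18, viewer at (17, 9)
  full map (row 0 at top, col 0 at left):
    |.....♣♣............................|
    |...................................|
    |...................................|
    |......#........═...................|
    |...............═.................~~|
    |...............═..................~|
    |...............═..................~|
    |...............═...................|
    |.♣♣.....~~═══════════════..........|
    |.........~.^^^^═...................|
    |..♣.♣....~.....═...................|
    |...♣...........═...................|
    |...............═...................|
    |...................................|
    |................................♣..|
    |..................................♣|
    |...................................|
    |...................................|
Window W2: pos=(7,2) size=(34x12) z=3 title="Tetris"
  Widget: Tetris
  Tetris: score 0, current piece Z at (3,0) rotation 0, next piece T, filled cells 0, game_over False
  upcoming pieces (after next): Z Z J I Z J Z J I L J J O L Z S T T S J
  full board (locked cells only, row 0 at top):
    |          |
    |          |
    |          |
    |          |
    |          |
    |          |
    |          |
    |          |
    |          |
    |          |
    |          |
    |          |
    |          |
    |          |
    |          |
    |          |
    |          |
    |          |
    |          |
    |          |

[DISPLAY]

▒                   ┃.....┃                    
▒▒                  ┃.....┃                    
                    ┃.....┃                    
                    ┃══...┃                    
                    ┃.....┃                    
core:               ┃.....┃                    
                    ┃.....┃                    
━━━━━━━━━━━━━━━━━━━━┛.....┃                    
    ┃.....................┃                    
    ┗━━━━━━━━━━━━━━━━━━━━━┛                    
    ┗━━━━━━━━━━━━━━━━━━━━┛                     
                                               
                                               
                                               


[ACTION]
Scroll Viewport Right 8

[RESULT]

            ┃.....┃                            
            ┃.....┃                            
            ┃.....┃                            
            ┃══...┃                            
            ┃.....┃                            
            ┃.....┃                            
            ┃.....┃                            
━━━━━━━━━━━━┛.....┃                            
..................┃                            
━━━━━━━━━━━━━━━━━━┛                            
━━━━━━━━━━━━━━━━━┛                             
                                               
                                               
                                               


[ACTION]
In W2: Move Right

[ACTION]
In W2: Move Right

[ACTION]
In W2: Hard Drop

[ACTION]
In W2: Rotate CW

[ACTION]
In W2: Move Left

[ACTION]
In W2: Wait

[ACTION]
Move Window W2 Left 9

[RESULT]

     ┃............┃                            
     ┃............┃                            
     ┃............┃                            
     ┃═════════...┃                            
     ┃.@..........┃                            
     ┃............┃                            
     ┃............┃                            
━━━━━┛............┃                            
..................┃                            
━━━━━━━━━━━━━━━━━━┛                            
━━━━━━━━━━━━━━━━━┛                             
                                               
                                               
                                               
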